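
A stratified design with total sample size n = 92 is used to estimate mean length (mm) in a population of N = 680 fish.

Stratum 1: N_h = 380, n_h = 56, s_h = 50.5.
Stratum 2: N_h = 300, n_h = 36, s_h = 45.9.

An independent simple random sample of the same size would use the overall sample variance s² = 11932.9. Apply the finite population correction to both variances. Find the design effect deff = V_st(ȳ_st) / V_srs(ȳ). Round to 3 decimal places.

deff ≈ 0.197

V̂(ȳ_st) = Σ W_h² (1 − n_h/N_h) s_h²/n_h, with W_h = N_h/N and N = 680:
  stratum 1: (380/680)²·(1 − 56/380)·50.5²/56 = 12.1257
  stratum 2: (300/680)²·(1 − 36/300)·45.9²/36 = 10.0237
V_st = 22.1494
V_srs = (1 − 92/680)·11932.9/92 = 112.157
deff = V_st / V_srs = 22.1494/112.157 = 0.1975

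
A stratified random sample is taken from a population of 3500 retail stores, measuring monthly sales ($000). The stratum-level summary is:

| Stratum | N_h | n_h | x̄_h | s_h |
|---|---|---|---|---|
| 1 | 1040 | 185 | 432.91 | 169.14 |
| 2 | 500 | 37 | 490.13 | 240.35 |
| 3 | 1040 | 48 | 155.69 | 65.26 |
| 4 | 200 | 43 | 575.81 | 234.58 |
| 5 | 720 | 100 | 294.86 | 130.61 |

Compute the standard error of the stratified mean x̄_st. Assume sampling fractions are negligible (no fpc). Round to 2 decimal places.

V̂(x̄_st) = Σ W_h² s_h²/n_h, with W_h = N_h/N and N = 3500:
  stratum 1: (1040/3500)²·169.14²/185 = 13.6537
  stratum 2: (500/3500)²·240.35²/37 = 31.8633
  stratum 3: (1040/3500)²·65.26²/48 = 7.834
  stratum 4: (200/3500)²·234.58²/43 = 4.17866
  stratum 5: (720/3500)²·130.61²/100 = 7.21908
V̂(x̄_st) = 64.7488
SE(x̄_st) = √64.7488 = 8.04666

SE(x̄_st) ≈ 8.05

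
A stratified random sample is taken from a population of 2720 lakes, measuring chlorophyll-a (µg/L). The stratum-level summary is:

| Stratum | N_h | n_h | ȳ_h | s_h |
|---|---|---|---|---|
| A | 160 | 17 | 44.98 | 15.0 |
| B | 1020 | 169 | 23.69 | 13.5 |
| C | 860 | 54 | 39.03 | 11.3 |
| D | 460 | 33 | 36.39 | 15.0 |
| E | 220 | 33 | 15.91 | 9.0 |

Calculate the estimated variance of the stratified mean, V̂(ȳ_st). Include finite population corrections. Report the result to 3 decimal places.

V̂(ȳ_st) ≈ 0.584

V̂(ȳ_st) = Σ W_h² (1 − n_h/N_h) s_h²/n_h, with W_h = N_h/N and N = 2720:
  stratum A: (160/2720)²·(1 − 17/160)·15.0²/17 = 0.0409309
  stratum B: (1020/2720)²·(1 − 169/1020)·13.5²/169 = 0.126524
  stratum C: (860/2720)²·(1 − 54/860)·11.3²/54 = 0.221543
  stratum D: (460/2720)²·(1 − 33/460)·15.0²/33 = 0.181016
  stratum E: (220/2720)²·(1 − 33/220)·9.0²/33 = 0.0136489
V̂(ȳ_st) = 0.583663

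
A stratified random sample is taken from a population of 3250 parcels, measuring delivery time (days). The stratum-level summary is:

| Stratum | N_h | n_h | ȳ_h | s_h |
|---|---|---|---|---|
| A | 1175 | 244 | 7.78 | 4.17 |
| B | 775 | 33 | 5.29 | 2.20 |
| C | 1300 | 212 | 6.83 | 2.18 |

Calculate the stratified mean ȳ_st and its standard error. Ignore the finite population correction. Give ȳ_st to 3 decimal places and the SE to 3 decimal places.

ȳ_st ≈ 6.806, SE ≈ 0.146

ȳ_st = Σ W_h ȳ_h = (1175·7.78 + 775·5.29 + 1300·6.83)/3250 = 6.80623
V̂(ȳ_st) = Σ W_h² s_h²/n_h, with W_h = N_h/N and N = 3250:
  stratum A: (1175/3250)²·4.17²/244 = 0.00931518
  stratum B: (775/3250)²·2.20²/33 = 0.00834004
  stratum C: (1300/3250)²·2.18²/212 = 0.00358672
V̂(ȳ_st) = 0.0212419
SE(ȳ_st) = √0.0212419 = 0.145746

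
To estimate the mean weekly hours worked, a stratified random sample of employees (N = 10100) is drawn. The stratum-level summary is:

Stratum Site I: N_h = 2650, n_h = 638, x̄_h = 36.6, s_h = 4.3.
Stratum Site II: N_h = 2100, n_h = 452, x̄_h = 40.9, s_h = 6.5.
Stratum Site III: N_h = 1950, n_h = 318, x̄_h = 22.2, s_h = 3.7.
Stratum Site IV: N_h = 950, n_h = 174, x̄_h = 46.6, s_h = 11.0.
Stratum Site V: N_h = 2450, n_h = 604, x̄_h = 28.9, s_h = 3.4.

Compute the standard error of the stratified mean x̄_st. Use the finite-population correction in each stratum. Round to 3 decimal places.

V̂(x̄_st) = Σ W_h² (1 − n_h/N_h) s_h²/n_h, with W_h = N_h/N and N = 10100:
  stratum Site I: (2650/10100)²·(1 − 638/2650)·4.3²/638 = 0.00151477
  stratum Site II: (2100/10100)²·(1 − 452/2100)·6.5²/452 = 0.00317119
  stratum Site III: (1950/10100)²·(1 − 318/1950)·3.7²/318 = 0.00134304
  stratum Site IV: (950/10100)²·(1 − 174/950)·11.0²/174 = 0.00502549
  stratum Site V: (2450/10100)²·(1 − 604/2450)·3.4²/604 = 0.000848547
V̂(x̄_st) = 0.011903
SE(x̄_st) = √0.011903 = 0.109101

SE(x̄_st) ≈ 0.109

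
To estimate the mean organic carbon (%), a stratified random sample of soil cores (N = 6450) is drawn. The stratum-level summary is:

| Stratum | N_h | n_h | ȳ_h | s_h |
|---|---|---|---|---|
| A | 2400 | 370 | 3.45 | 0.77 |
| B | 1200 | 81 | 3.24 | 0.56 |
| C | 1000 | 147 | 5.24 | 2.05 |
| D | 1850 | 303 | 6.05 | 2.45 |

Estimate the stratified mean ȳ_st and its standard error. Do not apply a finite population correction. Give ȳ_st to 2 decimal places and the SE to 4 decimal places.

ȳ_st ≈ 4.43, SE ≈ 0.0517

ȳ_st = Σ W_h ȳ_h = (2400·3.45 + 1200·3.24 + 1000·5.24 + 1850·6.05)/6450 = 4.43419
V̂(ȳ_st) = Σ W_h² s_h²/n_h, with W_h = N_h/N and N = 6450:
  stratum A: (2400/6450)²·0.77²/370 = 0.000221862
  stratum B: (1200/6450)²·0.56²/81 = 0.000134009
  stratum C: (1000/6450)²·2.05²/147 = 0.000687181
  stratum D: (1850/6450)²·2.45²/303 = 0.00162972
V̂(ȳ_st) = 0.00267277
SE(ȳ_st) = √0.00267277 = 0.0516989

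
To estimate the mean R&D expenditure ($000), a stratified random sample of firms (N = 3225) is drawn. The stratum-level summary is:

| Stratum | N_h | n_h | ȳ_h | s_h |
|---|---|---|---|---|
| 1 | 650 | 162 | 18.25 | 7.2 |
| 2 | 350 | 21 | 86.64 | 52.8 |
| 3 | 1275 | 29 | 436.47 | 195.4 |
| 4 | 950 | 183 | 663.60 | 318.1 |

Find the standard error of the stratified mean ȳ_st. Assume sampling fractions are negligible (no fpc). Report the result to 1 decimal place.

SE(ȳ_st) ≈ 16.0

V̂(ȳ_st) = Σ W_h² s_h²/n_h, with W_h = N_h/N and N = 3225:
  stratum 1: (650/3225)²·7.2²/162 = 0.0129992
  stratum 2: (350/3225)²·52.8²/21 = 1.5636
  stratum 3: (1275/3225)²·195.4²/29 = 205.784
  stratum 4: (950/3225)²·318.1²/183 = 47.9804
V̂(ȳ_st) = 255.341
SE(ȳ_st) = √255.341 = 15.9794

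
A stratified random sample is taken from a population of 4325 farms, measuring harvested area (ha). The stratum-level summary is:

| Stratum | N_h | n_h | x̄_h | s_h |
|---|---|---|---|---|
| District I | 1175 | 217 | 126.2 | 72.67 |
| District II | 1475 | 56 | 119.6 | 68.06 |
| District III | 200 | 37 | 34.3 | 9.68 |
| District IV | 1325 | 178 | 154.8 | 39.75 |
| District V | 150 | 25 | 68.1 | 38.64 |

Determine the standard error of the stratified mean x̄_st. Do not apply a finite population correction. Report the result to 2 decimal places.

SE(x̄_st) ≈ 3.51

V̂(x̄_st) = Σ W_h² s_h²/n_h, with W_h = N_h/N and N = 4325:
  stratum District I: (1175/4325)²·72.67²/217 = 1.7962
  stratum District II: (1475/4325)²·68.06²/56 = 9.62072
  stratum District III: (200/4325)²·9.68²/37 = 0.00541548
  stratum District IV: (1325/4325)²·39.75²/178 = 0.833132
  stratum District V: (150/4325)²·38.64²/25 = 0.0718364
V̂(x̄_st) = 12.3273
SE(x̄_st) = √12.3273 = 3.51103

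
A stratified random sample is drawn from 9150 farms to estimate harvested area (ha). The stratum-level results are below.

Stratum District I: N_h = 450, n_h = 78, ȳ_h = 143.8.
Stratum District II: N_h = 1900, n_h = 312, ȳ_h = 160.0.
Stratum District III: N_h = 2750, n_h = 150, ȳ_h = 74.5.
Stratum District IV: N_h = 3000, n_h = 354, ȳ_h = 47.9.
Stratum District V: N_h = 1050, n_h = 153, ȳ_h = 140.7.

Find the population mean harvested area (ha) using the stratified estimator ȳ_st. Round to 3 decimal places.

ȳ_st ≈ 94.538

N = Σ N_h = 9150. Stratum weights W_h = N_h/N.
ȳ_st = (450·143.8 + 1900·160.0 + 2750·74.5 + 3000·47.9 + 1050·140.7) / 9150 = 94.53770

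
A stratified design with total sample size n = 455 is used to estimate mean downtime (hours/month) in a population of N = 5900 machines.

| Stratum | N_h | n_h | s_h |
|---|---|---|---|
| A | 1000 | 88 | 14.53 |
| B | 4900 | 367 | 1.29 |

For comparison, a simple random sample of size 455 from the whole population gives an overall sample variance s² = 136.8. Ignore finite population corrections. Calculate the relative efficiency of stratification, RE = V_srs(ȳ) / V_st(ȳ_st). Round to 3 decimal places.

V̂(ȳ_st) = Σ W_h² s_h²/n_h, with W_h = N_h/N and N = 5900:
  stratum A: (1000/5900)²·14.53²/88 = 0.0689199
  stratum B: (4900/5900)²·1.29²/367 = 0.00312753
V_st = 0.0720474
V_srs = s²/n = 136.8/455 = 0.300659
Relative efficiency = V_srs / V_st = 0.300659/0.0720474 = 4.1731

RE ≈ 4.173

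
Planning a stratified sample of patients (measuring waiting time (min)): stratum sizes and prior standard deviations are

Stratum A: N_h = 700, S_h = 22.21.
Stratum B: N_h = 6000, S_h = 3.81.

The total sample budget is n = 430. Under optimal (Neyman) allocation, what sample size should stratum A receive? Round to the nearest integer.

174

Neyman allocation: n_h = n · N_h S_h / Σ N_i S_i, with n = 430.
  stratum A: N_h·S_h = 700·22.21 = 15547.00
  stratum B: N_h·S_h = 6000·3.81 = 22860.00
Σ N_h S_h = 38407.00
n for stratum A = 430·15547.00/38407.00 = 174.062 → 174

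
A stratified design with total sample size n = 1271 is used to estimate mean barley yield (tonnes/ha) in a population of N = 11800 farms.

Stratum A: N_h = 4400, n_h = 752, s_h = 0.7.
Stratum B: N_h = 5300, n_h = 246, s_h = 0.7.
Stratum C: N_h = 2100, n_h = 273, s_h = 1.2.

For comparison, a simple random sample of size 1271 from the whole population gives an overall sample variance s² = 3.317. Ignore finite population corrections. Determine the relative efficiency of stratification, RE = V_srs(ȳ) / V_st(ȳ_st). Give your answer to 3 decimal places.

RE ≈ 3.957

V̂(ȳ_st) = Σ W_h² s_h²/n_h, with W_h = N_h/N and N = 11800:
  stratum A: (4400/11800)²·0.7²/752 = 9.05982e-05
  stratum B: (5300/11800)²·0.7²/246 = 0.000401836
  stratum C: (2100/11800)²·1.2²/273 = 0.000167061
V_st = 0.000659495
V_srs = s²/n = 3.317/1271 = 0.00260976
Relative efficiency = V_srs / V_st = 0.00260976/0.000659495 = 3.9572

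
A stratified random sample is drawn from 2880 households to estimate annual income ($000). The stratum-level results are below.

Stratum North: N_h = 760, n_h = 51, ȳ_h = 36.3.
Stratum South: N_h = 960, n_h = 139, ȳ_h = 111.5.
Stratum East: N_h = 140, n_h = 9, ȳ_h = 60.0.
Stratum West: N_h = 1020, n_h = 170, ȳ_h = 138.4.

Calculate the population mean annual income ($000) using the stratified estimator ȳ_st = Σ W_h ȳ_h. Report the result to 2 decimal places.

ȳ_st ≈ 98.68

N = Σ N_h = 2880. Stratum weights W_h = N_h/N.
ȳ_st = (760·36.3 + 960·111.5 + 140·60.0 + 1020·138.4) / 2880 = 98.6792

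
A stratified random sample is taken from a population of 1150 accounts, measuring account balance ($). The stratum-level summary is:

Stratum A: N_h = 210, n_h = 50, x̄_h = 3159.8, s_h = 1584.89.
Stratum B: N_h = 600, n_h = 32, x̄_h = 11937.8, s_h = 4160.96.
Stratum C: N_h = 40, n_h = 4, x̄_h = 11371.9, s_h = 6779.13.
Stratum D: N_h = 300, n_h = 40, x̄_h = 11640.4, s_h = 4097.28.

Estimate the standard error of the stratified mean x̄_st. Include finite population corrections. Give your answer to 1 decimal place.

SE(x̄_st) ≈ 421.9

V̂(x̄_st) = Σ W_h² (1 − n_h/N_h) s_h²/n_h, with W_h = N_h/N and N = 1150:
  stratum A: (210/1150)²·(1 − 50/210)·1584.89²/50 = 1276.36
  stratum B: (600/1150)²·(1 − 32/600)·4160.96²/32 = 139425
  stratum C: (40/1150)²·(1 − 4/40)·6779.13²/4 = 12509.9
  stratum D: (300/1150)²·(1 − 40/300)·4097.28²/40 = 24753.1
V̂(x̄_st) = 177965
SE(x̄_st) = √177965 = 421.858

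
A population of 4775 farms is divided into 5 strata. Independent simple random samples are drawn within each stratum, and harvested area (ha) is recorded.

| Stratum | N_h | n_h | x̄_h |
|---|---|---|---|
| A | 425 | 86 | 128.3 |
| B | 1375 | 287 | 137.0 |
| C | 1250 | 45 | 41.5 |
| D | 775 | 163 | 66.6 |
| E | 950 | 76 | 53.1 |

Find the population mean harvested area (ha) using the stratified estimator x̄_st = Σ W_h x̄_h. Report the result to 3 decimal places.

x̄_st ≈ 83.107

N = Σ N_h = 4775. Stratum weights W_h = N_h/N.
x̄_st = (425·128.3 + 1375·137.0 + 1250·41.5 + 775·66.6 + 950·53.1) / 4775 = 83.10733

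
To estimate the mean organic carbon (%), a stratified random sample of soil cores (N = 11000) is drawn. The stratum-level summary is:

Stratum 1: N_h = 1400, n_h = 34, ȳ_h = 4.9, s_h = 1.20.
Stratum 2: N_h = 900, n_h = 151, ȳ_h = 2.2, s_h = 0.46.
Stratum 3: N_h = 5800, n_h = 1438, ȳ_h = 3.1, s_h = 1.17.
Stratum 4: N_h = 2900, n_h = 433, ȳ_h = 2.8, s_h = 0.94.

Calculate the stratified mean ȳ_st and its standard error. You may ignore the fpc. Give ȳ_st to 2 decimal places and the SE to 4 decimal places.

ȳ_st = Σ W_h ȳ_h = (1400·4.9 + 900·2.2 + 5800·3.1 + 2900·2.8)/11000 = 3.17636
V̂(ȳ_st) = Σ W_h² s_h²/n_h, with W_h = N_h/N and N = 11000:
  stratum 1: (1400/11000)²·1.20²/34 = 0.000686048
  stratum 2: (900/11000)²·0.46²/151 = 9.38077e-06
  stratum 3: (5800/11000)²·1.17²/1438 = 0.000264657
  stratum 4: (2900/11000)²·0.94²/433 = 0.000141833
V̂(ȳ_st) = 0.00110192
SE(ȳ_st) = √0.00110192 = 0.0331952

ȳ_st ≈ 3.18, SE ≈ 0.0332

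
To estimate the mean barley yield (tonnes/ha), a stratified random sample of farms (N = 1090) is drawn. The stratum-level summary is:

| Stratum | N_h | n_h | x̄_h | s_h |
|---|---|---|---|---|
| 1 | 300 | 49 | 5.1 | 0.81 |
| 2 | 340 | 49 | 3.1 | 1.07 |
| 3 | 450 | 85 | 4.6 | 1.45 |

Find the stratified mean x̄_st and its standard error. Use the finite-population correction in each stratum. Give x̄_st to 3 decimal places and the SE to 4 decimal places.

x̄_st = Σ W_h x̄_h = (300·5.1 + 340·3.1 + 450·4.6)/1090 = 4.26972
V̂(x̄_st) = Σ W_h² (1 − n_h/N_h) s_h²/n_h, with W_h = N_h/N and N = 1090:
  stratum 1: (300/1090)²·(1 − 49/300)·0.81²/49 = 0.000848625
  stratum 2: (340/1090)²·(1 − 49/340)·1.07²/49 = 0.00194576
  stratum 3: (450/1090)²·(1 − 85/450)·1.45²/85 = 0.00341955
V̂(x̄_st) = 0.00621394
SE(x̄_st) = √0.00621394 = 0.0788286

x̄_st ≈ 4.270, SE ≈ 0.0788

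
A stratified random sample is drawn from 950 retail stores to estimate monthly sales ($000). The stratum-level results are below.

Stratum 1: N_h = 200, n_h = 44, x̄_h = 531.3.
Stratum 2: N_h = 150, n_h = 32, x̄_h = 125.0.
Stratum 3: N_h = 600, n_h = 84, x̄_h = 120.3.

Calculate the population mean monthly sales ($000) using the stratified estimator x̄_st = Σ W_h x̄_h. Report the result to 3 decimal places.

N = Σ N_h = 950. Stratum weights W_h = N_h/N.
x̄_st = (200·531.3 + 150·125.0 + 600·120.3) / 950 = 207.56842

x̄_st ≈ 207.568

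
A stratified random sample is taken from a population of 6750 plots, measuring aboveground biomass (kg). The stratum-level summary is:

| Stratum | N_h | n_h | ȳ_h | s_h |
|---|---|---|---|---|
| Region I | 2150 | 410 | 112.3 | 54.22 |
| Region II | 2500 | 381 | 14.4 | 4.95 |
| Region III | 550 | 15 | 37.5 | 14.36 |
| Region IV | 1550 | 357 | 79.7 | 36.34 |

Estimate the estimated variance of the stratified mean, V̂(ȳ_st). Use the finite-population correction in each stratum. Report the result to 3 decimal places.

V̂(ȳ_st) = Σ W_h² (1 − n_h/N_h) s_h²/n_h, with W_h = N_h/N and N = 6750:
  stratum Region I: (2150/6750)²·(1 − 410/2150)·54.22²/410 = 0.588729
  stratum Region II: (2500/6750)²·(1 − 381/2500)·4.95²/381 = 0.00747737
  stratum Region III: (550/6750)²·(1 − 15/550)·14.36²/15 = 0.0887823
  stratum Region IV: (1550/6750)²·(1 − 357/1550)·36.34²/357 = 0.15013
V̂(ȳ_st) = 0.835118

V̂(ȳ_st) ≈ 0.835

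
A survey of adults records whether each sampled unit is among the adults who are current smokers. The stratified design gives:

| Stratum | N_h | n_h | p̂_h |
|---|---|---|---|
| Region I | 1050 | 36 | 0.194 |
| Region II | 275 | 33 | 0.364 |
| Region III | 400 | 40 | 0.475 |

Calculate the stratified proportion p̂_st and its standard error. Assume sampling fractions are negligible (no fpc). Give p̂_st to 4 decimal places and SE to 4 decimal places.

p̂_st ≈ 0.2863, SE ≈ 0.0467

N = 1725; stratum weights W_h = N_h/N.
p̂_st = Σ W_h p̂_h = (1050·0.194 + 275·0.364 + 400·0.475)/1725 = 0.28626
V̂(p̂_st) = Σ W_h² p̂_h(1−p̂_h)/(n_h−1):
  stratum Region I: (1050/1725)²·0.194·0.806/35 = 0.00165527
  stratum Region II: (275/1725)²·0.364·0.636/32 = 0.000183864
  stratum Region III: (400/1725)²·0.475·0.525/39 = 0.000343819
V̂(p̂_st) = 0.00218295; SE = √V̂ = 0.0467221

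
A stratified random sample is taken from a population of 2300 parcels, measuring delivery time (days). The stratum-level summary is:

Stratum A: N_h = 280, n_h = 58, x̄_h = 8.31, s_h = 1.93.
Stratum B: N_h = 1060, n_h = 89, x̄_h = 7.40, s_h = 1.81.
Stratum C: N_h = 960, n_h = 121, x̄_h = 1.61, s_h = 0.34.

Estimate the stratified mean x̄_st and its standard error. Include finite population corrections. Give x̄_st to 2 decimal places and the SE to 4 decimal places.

x̄_st = Σ W_h x̄_h = (280·8.31 + 1060·7.40 + 960·1.61)/2300 = 5.09409
V̂(x̄_st) = Σ W_h² (1 − n_h/N_h) s_h²/n_h, with W_h = N_h/N and N = 2300:
  stratum A: (280/2300)²·(1 − 58/280)·1.93²/58 = 0.000754644
  stratum B: (1060/2300)²·(1 − 89/1060)·1.81²/89 = 0.00716204
  stratum C: (960/2300)²·(1 − 121/960)·0.34²/121 = 0.000145462
V̂(x̄_st) = 0.00806214
SE(x̄_st) = √0.00806214 = 0.0897894

x̄_st ≈ 5.09, SE ≈ 0.0898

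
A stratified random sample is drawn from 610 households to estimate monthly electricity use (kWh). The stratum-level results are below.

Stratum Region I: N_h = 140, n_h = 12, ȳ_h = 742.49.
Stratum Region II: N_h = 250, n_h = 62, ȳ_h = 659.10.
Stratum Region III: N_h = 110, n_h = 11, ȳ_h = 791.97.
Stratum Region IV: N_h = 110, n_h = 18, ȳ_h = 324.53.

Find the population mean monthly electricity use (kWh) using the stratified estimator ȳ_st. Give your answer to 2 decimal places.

N = Σ N_h = 610. Stratum weights W_h = N_h/N.
ȳ_st = (140·742.49 + 250·659.10 + 110·791.97 + 110·324.53) / 610 = 641.8666

ȳ_st ≈ 641.87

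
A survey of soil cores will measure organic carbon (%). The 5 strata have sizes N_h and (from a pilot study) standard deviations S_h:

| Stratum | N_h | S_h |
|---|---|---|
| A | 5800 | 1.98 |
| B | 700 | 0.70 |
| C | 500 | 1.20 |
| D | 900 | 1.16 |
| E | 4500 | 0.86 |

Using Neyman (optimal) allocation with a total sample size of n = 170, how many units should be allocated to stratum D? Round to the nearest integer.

Neyman allocation: n_h = n · N_h S_h / Σ N_i S_i, with n = 170.
  stratum A: N_h·S_h = 5800·1.98 = 11484.00
  stratum B: N_h·S_h = 700·0.70 = 490.00
  stratum C: N_h·S_h = 500·1.20 = 600.00
  stratum D: N_h·S_h = 900·1.16 = 1044.00
  stratum E: N_h·S_h = 4500·0.86 = 3870.00
Σ N_h S_h = 17488.00
n for stratum D = 170·1044.00/17488.00 = 10.149 → 10

10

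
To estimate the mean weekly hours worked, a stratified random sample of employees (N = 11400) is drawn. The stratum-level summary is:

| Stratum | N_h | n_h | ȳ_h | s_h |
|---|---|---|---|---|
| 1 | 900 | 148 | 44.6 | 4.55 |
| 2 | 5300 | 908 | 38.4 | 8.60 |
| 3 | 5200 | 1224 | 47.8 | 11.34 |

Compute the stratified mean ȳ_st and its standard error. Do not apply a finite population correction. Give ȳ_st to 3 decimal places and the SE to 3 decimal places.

ȳ_st = Σ W_h ȳ_h = (900·44.6 + 5300·38.4 + 5200·47.8)/11400 = 43.17719
V̂(ȳ_st) = Σ W_h² s_h²/n_h, with W_h = N_h/N and N = 11400:
  stratum 1: (900/11400)²·4.55²/148 = 0.000871839
  stratum 2: (5300/11400)²·8.60²/908 = 0.0176057
  stratum 3: (5200/11400)²·11.34²/1224 = 0.0218596
V̂(ȳ_st) = 0.0403371
SE(ȳ_st) = √0.0403371 = 0.200841

ȳ_st ≈ 43.177, SE ≈ 0.201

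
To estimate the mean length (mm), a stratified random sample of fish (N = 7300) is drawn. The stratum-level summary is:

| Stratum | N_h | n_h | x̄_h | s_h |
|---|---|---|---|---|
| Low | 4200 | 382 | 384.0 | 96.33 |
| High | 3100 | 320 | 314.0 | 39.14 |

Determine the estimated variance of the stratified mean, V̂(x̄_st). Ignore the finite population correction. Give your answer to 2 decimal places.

V̂(x̄_st) = Σ W_h² s_h²/n_h, with W_h = N_h/N and N = 7300:
  stratum Low: (4200/7300)²·96.33²/382 = 8.04105
  stratum High: (3100/7300)²·39.14²/320 = 0.863315
V̂(x̄_st) = 8.90436

V̂(x̄_st) ≈ 8.90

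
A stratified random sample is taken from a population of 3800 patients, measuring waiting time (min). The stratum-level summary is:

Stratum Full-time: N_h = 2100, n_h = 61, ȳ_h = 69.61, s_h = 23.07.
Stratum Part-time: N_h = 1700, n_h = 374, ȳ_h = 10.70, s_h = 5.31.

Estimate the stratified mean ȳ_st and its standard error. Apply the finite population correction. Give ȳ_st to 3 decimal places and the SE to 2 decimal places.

ȳ_st ≈ 43.256, SE ≈ 1.61

ȳ_st = Σ W_h ȳ_h = (2100·69.61 + 1700·10.70)/3800 = 43.25553
V̂(ȳ_st) = Σ W_h² (1 − n_h/N_h) s_h²/n_h, with W_h = N_h/N and N = 3800:
  stratum Full-time: (2100/3800)²·(1 − 61/2100)·23.07²/61 = 2.58723
  stratum Part-time: (1700/3800)²·(1 − 374/1700)·5.31²/374 = 0.0117691
V̂(ȳ_st) = 2.599
SE(ȳ_st) = √2.599 = 1.61214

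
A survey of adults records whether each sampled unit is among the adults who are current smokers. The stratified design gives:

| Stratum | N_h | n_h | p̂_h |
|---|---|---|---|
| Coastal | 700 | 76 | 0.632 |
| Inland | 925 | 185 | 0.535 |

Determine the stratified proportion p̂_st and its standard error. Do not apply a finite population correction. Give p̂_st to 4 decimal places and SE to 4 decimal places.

N = 1625; stratum weights W_h = N_h/N.
p̂_st = Σ W_h p̂_h = (700·0.632 + 925·0.535)/1625 = 0.57678
V̂(p̂_st) = Σ W_h² p̂_h(1−p̂_h)/(n_h−1):
  stratum Coastal: (700/1625)²·0.632·0.368/75 = 0.000575431
  stratum Inland: (925/1625)²·0.535·0.465/184 = 0.000438092
V̂(p̂_st) = 0.00101352; SE = √V̂ = 0.0318359

p̂_st ≈ 0.5768, SE ≈ 0.0318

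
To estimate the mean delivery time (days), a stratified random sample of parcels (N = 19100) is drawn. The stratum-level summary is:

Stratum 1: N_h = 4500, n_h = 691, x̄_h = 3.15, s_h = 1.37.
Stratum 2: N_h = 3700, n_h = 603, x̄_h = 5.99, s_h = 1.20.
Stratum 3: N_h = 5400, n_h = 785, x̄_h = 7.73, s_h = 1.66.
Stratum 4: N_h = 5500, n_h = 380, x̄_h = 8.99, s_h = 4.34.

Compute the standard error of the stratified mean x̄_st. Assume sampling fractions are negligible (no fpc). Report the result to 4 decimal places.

SE(x̄_st) ≈ 0.0681

V̂(x̄_st) = Σ W_h² s_h²/n_h, with W_h = N_h/N and N = 19100:
  stratum 1: (4500/19100)²·1.37²/691 = 0.000150772
  stratum 2: (3700/19100)²·1.20²/603 = 8.96152e-05
  stratum 3: (5400/19100)²·1.66²/785 = 0.000280587
  stratum 4: (5500/19100)²·4.34²/380 = 0.00411012
V̂(x̄_st) = 0.00463109
SE(x̄_st) = √0.00463109 = 0.0680521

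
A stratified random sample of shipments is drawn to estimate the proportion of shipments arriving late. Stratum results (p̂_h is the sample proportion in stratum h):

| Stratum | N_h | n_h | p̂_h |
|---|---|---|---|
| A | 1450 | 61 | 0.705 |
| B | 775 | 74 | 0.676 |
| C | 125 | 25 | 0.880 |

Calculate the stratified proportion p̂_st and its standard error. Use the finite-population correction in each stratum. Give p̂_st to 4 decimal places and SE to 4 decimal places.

p̂_st ≈ 0.7047, SE ≈ 0.0396

N = 2350; stratum weights W_h = N_h/N.
p̂_st = Σ W_h p̂_h = (1450·0.705 + 775·0.676 + 125·0.880)/2350 = 0.70474
V̂(p̂_st) = Σ W_h² (1 − n_h/N_h) p̂_h(1−p̂_h)/(n_h−1):
  stratum A: (1450/2350)²·(1 − 61/1450)·0.705·0.295/60 = 0.00126414
  stratum B: (775/2350)²·(1 − 74/775)·0.676·0.324/73 = 0.000295157
  stratum C: (125/2350)²·(1 − 25/125)·0.880·0.120/24 = 9.95926e-06
V̂(p̂_st) = 0.00156925; SE = √V̂ = 0.0396138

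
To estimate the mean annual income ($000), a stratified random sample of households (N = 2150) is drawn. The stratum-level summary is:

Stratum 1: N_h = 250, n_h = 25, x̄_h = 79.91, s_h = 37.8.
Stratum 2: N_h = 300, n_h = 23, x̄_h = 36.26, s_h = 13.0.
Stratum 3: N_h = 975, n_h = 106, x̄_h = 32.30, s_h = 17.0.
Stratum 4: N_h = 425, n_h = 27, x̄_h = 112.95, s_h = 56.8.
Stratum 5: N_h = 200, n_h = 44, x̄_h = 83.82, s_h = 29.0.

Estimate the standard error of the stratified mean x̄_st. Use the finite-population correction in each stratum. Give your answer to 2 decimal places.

V̂(x̄_st) = Σ W_h² (1 − n_h/N_h) s_h²/n_h, with W_h = N_h/N and N = 2150:
  stratum 1: (250/2150)²·(1 − 25/250)·37.8²/25 = 0.695487
  stratum 2: (300/2150)²·(1 − 23/300)·13.0²/23 = 0.132094
  stratum 3: (975/2150)²·(1 − 106/975)·17.0²/106 = 0.499735
  stratum 4: (425/2150)²·(1 − 27/425)·56.8²/27 = 4.37248
  stratum 5: (200/2150)²·(1 − 44/200)·29.0²/44 = 0.129009
V̂(x̄_st) = 5.82881
SE(x̄_st) = √5.82881 = 2.41429

SE(x̄_st) ≈ 2.41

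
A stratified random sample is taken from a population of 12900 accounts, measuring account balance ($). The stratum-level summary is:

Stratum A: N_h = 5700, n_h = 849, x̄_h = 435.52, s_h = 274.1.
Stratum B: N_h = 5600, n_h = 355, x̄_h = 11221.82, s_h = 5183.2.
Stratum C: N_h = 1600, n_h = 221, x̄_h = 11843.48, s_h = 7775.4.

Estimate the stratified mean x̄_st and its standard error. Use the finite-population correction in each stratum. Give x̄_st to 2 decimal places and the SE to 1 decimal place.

x̄_st ≈ 6532.89, SE ≈ 130.4

x̄_st = Σ W_h x̄_h = (5700·435.52 + 5600·11221.82 + 1600·11843.48)/12900 = 6532.88558
V̂(x̄_st) = Σ W_h² (1 − n_h/N_h) s_h²/n_h, with W_h = N_h/N and N = 12900:
  stratum A: (5700/12900)²·(1 − 849/5700)·274.1²/849 = 14.7041
  stratum B: (5600/12900)²·(1 − 355/5600)·5183.2²/355 = 13357.4
  stratum C: (1600/12900)²·(1 − 221/1600)·7775.4²/221 = 3627.09
V̂(x̄_st) = 16999.2
SE(x̄_st) = √16999.2 = 130.381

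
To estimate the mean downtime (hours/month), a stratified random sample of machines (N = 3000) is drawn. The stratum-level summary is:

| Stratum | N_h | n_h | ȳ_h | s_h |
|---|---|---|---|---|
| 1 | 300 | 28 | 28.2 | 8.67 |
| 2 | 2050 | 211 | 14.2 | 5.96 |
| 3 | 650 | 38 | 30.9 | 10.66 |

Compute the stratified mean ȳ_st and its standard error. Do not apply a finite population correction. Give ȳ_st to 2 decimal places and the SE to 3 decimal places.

ȳ_st ≈ 19.22, SE ≈ 0.496

ȳ_st = Σ W_h ȳ_h = (300·28.2 + 2050·14.2 + 650·30.9)/3000 = 19.21833
V̂(ȳ_st) = Σ W_h² s_h²/n_h, with W_h = N_h/N and N = 3000:
  stratum 1: (300/3000)²·8.67²/28 = 0.026846
  stratum 2: (2050/3000)²·5.96²/211 = 0.0786095
  stratum 3: (650/3000)²·10.66²/38 = 0.140383
V̂(ȳ_st) = 0.245839
SE(ȳ_st) = √0.245839 = 0.495821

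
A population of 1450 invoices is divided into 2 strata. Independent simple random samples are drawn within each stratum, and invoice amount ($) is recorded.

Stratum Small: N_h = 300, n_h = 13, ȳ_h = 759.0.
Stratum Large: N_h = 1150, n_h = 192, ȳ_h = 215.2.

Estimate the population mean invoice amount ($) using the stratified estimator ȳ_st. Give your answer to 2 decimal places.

ȳ_st ≈ 327.71

N = Σ N_h = 1450. Stratum weights W_h = N_h/N.
ȳ_st = (300·759.0 + 1150·215.2) / 1450 = 327.7103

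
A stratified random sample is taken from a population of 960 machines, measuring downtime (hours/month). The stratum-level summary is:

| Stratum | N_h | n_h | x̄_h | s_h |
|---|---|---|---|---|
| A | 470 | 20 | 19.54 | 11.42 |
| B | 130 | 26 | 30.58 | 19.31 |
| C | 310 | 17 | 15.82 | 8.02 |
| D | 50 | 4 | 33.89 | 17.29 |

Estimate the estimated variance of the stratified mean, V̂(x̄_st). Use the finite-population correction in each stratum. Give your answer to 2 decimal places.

V̂(x̄_st) ≈ 2.27

V̂(x̄_st) = Σ W_h² (1 − n_h/N_h) s_h²/n_h, with W_h = N_h/N and N = 960:
  stratum A: (470/960)²·(1 − 20/470)·11.42²/20 = 1.49648
  stratum B: (130/960)²·(1 − 26/130)·19.31²/26 = 0.21039
  stratum C: (310/960)²·(1 − 17/310)·8.02²/17 = 0.372895
  stratum D: (50/960)²·(1 − 4/50)·17.29²/4 = 0.186516
V̂(x̄_st) = 2.26628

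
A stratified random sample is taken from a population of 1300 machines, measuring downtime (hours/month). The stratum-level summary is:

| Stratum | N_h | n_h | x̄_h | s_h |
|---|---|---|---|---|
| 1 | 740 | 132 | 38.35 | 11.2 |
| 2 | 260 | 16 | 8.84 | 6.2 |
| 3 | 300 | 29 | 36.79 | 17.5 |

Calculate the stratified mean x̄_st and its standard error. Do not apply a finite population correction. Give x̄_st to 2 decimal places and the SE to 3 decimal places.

x̄_st = Σ W_h x̄_h = (740·38.35 + 260·8.84 + 300·36.79)/1300 = 32.08800
V̂(x̄_st) = Σ W_h² s_h²/n_h, with W_h = N_h/N and N = 1300:
  stratum 1: (740/1300)²·11.2²/132 = 0.307921
  stratum 2: (260/1300)²·6.2²/16 = 0.0961
  stratum 3: (300/1300)²·17.5²/29 = 0.562385
V̂(x̄_st) = 0.966406
SE(x̄_st) = √0.966406 = 0.983059

x̄_st ≈ 32.09, SE ≈ 0.983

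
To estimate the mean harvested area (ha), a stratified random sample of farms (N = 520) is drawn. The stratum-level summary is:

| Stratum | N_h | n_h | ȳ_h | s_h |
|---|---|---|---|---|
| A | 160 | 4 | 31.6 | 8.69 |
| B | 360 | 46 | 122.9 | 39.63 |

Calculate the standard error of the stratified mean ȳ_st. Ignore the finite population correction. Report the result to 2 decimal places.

SE(ȳ_st) ≈ 4.26

V̂(ȳ_st) = Σ W_h² s_h²/n_h, with W_h = N_h/N and N = 520:
  stratum A: (160/520)²·8.69²/4 = 1.78736
  stratum B: (360/520)²·39.63²/46 = 16.364
V̂(ȳ_st) = 18.1513
SE(ȳ_st) = √18.1513 = 4.26044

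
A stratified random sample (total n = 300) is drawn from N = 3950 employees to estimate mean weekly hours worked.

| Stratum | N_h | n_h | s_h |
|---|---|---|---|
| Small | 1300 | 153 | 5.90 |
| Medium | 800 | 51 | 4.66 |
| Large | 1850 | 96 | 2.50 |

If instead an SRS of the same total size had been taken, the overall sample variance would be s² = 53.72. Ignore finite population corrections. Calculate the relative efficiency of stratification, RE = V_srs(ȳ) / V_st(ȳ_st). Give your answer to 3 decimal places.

RE ≈ 3.175

V̂(ȳ_st) = Σ W_h² s_h²/n_h, with W_h = N_h/N and N = 3950:
  stratum Small: (1300/3950)²·5.90²/153 = 0.0246437
  stratum Medium: (800/3950)²·4.66²/51 = 0.0174658
  stratum Large: (1850/3950)²·2.50²/96 = 0.014281
V_st = 0.0563904
V_srs = s²/n = 53.72/300 = 0.179067
Relative efficiency = V_srs / V_st = 0.179067/0.0563904 = 3.1755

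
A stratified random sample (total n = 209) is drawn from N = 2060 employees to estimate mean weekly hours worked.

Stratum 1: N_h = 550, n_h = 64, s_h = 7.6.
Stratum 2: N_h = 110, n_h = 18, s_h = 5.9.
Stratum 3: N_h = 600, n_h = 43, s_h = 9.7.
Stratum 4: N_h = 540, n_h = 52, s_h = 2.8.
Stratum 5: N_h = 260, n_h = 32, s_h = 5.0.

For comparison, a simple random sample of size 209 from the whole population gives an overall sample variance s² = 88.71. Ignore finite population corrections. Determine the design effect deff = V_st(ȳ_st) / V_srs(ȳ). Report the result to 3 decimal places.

deff ≈ 0.656

V̂(ȳ_st) = Σ W_h² s_h²/n_h, with W_h = N_h/N and N = 2060:
  stratum 1: (550/2060)²·7.6²/64 = 0.0643336
  stratum 2: (110/2060)²·5.9²/18 = 0.0055142
  stratum 3: (600/2060)²·9.7²/43 = 0.185628
  stratum 4: (540/2060)²·2.8²/52 = 0.0103601
  stratum 5: (260/2060)²·5.0²/32 = 0.0124452
V_st = 0.278281
V_srs = s²/n = 88.71/209 = 0.42445
deff = V_st / V_srs = 0.278281/0.42445 = 0.6556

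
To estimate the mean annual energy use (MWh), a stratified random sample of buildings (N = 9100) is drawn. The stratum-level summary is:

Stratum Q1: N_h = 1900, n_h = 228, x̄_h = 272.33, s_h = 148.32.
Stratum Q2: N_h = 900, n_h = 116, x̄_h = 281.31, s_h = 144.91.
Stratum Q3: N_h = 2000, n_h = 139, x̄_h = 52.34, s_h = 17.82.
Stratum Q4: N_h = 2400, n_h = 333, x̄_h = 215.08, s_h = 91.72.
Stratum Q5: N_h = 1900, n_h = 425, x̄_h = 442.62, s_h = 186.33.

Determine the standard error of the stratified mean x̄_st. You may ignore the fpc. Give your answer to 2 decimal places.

V̂(x̄_st) = Σ W_h² s_h²/n_h, with W_h = N_h/N and N = 9100:
  stratum Q1: (1900/9100)²·148.32²/228 = 4.20619
  stratum Q2: (900/9100)²·144.91²/116 = 1.77068
  stratum Q3: (2000/9100)²·17.82²/139 = 0.110351
  stratum Q4: (2400/9100)²·91.72²/333 = 1.75721
  stratum Q5: (1900/9100)²·186.33²/425 = 3.56124
V̂(x̄_st) = 11.4057
SE(x̄_st) = √11.4057 = 3.37723

SE(x̄_st) ≈ 3.38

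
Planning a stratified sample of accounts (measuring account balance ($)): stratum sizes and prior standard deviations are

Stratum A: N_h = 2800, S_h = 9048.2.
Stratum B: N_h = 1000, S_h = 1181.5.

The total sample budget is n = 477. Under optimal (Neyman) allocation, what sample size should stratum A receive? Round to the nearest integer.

456

Neyman allocation: n_h = n · N_h S_h / Σ N_i S_i, with n = 477.
  stratum A: N_h·S_h = 2800·9048.2 = 25334960.00
  stratum B: N_h·S_h = 1000·1181.5 = 1181500.00
Σ N_h S_h = 26516460.00
n for stratum A = 477·25334960.00/26516460.00 = 455.746 → 456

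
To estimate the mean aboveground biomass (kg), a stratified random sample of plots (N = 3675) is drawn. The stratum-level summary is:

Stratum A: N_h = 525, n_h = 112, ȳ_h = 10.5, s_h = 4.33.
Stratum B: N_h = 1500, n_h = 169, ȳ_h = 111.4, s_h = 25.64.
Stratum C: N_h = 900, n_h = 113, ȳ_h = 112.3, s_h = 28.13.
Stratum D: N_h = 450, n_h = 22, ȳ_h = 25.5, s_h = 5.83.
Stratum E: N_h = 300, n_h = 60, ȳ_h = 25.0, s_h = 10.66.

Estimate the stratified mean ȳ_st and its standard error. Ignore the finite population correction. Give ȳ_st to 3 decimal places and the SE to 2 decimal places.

ȳ_st ≈ 79.635, SE ≈ 1.05

ȳ_st = Σ W_h ȳ_h = (525·10.5 + 1500·111.4 + 900·112.3 + 450·25.5 + 300·25.0)/3675 = 79.63469
V̂(ȳ_st) = Σ W_h² s_h²/n_h, with W_h = N_h/N and N = 3675:
  stratum A: (525/3675)²·4.33²/112 = 0.00341634
  stratum B: (1500/3675)²·25.64²/169 = 0.648063
  stratum C: (900/3675)²·28.13²/113 = 0.419983
  stratum D: (450/3675)²·5.83²/22 = 0.0231646
  stratum E: (300/3675)²·10.66²/60 = 0.0126209
V̂(ȳ_st) = 1.10725
SE(ȳ_st) = √1.10725 = 1.05226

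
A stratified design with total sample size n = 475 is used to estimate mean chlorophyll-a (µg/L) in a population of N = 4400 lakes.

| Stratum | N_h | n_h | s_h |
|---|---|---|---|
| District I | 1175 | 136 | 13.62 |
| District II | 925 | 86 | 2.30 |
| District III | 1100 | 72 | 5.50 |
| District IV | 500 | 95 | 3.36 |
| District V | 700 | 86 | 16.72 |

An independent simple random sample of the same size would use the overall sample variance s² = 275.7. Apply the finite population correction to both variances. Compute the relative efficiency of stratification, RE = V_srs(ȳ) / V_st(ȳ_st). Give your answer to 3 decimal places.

RE ≈ 2.777

V̂(ȳ_st) = Σ W_h² (1 − n_h/N_h) s_h²/n_h, with W_h = N_h/N and N = 4400:
  stratum District I: (1175/4400)²·(1 − 136/1175)·13.62²/136 = 0.0860129
  stratum District II: (925/4400)²·(1 − 86/925)·2.30²/86 = 0.00246579
  stratum District III: (1100/4400)²·(1 − 72/1100)·5.50²/72 = 0.0245399
  stratum District IV: (500/4400)²·(1 − 95/500)·3.36²/95 = 0.00124301
  stratum District V: (700/4400)²·(1 − 86/700)·16.72²/86 = 0.0721664
V_st = 0.186428
V_srs = (1 − 475/4400)·275.7/475 = 0.517762
Relative efficiency = V_srs / V_st = 0.517762/0.186428 = 2.7773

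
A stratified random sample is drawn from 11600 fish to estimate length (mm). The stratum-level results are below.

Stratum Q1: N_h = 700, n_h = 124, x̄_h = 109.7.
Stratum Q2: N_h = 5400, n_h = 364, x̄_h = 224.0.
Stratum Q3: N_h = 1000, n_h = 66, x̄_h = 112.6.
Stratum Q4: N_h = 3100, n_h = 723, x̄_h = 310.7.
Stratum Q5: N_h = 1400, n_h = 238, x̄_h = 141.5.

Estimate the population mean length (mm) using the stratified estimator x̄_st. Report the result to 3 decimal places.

N = Σ N_h = 11600. Stratum weights W_h = N_h/N.
x̄_st = (700·109.7 + 5400·224.0 + 1000·112.6 + 3100·310.7 + 1400·141.5) / 11600 = 220.71207

x̄_st ≈ 220.712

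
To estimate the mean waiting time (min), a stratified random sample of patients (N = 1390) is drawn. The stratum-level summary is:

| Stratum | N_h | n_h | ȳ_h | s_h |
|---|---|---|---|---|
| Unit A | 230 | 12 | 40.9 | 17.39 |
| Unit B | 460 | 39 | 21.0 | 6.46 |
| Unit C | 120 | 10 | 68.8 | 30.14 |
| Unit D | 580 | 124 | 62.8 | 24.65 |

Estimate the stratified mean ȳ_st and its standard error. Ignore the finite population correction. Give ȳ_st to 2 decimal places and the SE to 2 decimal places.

ȳ_st ≈ 45.86, SE ≈ 1.53

ȳ_st = Σ W_h ȳ_h = (230·40.9 + 460·21.0 + 120·68.8 + 580·62.8)/1390 = 45.86115
V̂(ȳ_st) = Σ W_h² s_h²/n_h, with W_h = N_h/N and N = 1390:
  stratum Unit A: (230/1390)²·17.39²/12 = 0.689992
  stratum Unit B: (460/1390)²·6.46²/39 = 0.117189
  stratum Unit C: (120/1390)²·30.14²/10 = 0.677048
  stratum Unit D: (580/1390)²·24.65²/124 = 0.853176
V̂(ȳ_st) = 2.3374
SE(ȳ_st) = √2.3374 = 1.52886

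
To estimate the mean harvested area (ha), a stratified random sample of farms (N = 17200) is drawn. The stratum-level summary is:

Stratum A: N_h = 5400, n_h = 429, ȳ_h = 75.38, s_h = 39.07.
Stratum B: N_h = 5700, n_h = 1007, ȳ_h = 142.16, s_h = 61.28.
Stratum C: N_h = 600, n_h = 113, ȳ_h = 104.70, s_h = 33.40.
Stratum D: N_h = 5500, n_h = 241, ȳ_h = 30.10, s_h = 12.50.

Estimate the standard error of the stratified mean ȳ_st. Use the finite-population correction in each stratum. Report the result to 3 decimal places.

V̂(ȳ_st) = Σ W_h² (1 − n_h/N_h) s_h²/n_h, with W_h = N_h/N and N = 17200:
  stratum A: (5400/17200)²·(1 − 429/5400)·39.07²/429 = 0.322857
  stratum B: (5700/17200)²·(1 − 1007/5700)·61.28²/1007 = 0.337191
  stratum C: (600/17200)²·(1 − 113/600)·33.40²/113 = 0.00975075
  stratum D: (5500/17200)²·(1 − 241/5500)·12.50²/241 = 0.0633887
V̂(ȳ_st) = 0.733188
SE(ȳ_st) = √0.733188 = 0.856264

SE(ȳ_st) ≈ 0.856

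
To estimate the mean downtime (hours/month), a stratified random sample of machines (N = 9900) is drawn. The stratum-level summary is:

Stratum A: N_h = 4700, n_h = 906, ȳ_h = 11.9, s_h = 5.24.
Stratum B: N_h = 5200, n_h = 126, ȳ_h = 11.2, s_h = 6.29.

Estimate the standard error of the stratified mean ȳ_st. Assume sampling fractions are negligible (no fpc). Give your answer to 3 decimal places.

SE(ȳ_st) ≈ 0.306

V̂(ȳ_st) = Σ W_h² s_h²/n_h, with W_h = N_h/N and N = 9900:
  stratum A: (4700/9900)²·5.24²/906 = 0.00683061
  stratum B: (5200/9900)²·6.29²/126 = 0.0866297
V̂(ȳ_st) = 0.0934604
SE(ȳ_st) = √0.0934604 = 0.305713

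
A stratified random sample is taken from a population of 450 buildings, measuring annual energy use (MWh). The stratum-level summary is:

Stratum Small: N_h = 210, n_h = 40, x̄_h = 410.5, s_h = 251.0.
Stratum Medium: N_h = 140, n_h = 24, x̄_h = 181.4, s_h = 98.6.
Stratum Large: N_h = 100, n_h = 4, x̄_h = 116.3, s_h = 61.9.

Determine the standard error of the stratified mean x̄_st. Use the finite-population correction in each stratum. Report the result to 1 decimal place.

SE(x̄_st) ≈ 18.9

V̂(x̄_st) = Σ W_h² (1 − n_h/N_h) s_h²/n_h, with W_h = N_h/N and N = 450:
  stratum Small: (210/450)²·(1 − 40/210)·251.0²/40 = 277.671
  stratum Medium: (140/450)²·(1 − 24/140)·98.6²/24 = 32.4865
  stratum Large: (100/450)²·(1 − 4/100)·61.9²/4 = 45.4117
V̂(x̄_st) = 355.569
SE(x̄_st) = √355.569 = 18.8565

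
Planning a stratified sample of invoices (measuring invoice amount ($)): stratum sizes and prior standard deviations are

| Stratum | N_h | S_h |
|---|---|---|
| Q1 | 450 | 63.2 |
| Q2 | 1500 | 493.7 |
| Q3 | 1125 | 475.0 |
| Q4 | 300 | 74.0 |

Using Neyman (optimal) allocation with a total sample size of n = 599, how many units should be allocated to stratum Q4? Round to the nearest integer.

10

Neyman allocation: n_h = n · N_h S_h / Σ N_i S_i, with n = 599.
  stratum Q1: N_h·S_h = 450·63.2 = 28440.00
  stratum Q2: N_h·S_h = 1500·493.7 = 740550.00
  stratum Q3: N_h·S_h = 1125·475.0 = 534375.00
  stratum Q4: N_h·S_h = 300·74.0 = 22200.00
Σ N_h S_h = 1325565.00
n for stratum Q4 = 599·22200.00/1325565.00 = 10.032 → 10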